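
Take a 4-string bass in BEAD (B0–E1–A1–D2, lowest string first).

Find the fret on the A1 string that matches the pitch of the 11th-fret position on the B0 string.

1

B0 at fret 11 is B0 + 11 semitones = A♯1.
The open A1 string is 10 semitones above the open B0, so the same pitch on the A1 string lies at fret 11 − 10 = 1.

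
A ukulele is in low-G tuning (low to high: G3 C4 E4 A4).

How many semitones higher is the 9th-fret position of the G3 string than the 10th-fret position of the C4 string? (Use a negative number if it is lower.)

G3 at fret 9 → E4 (MIDI 64); C4 at fret 10 → A♯4 (MIDI 70).
64 − 70 = -6, so the two pitches are 6 semitones apart.

-6 semitones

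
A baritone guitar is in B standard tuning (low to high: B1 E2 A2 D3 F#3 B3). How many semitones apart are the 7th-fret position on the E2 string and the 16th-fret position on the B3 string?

28 semitones

E2 at fret 7 → B2 (MIDI 47); B3 at fret 16 → D#5 (MIDI 75).
47 − 75 = -28, so the two pitches are 28 semitones apart, with D#5 the higher.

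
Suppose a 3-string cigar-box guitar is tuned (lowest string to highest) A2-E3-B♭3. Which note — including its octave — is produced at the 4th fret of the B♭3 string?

Each fret is one semitone, so B♭3 + 4 = D4.

D4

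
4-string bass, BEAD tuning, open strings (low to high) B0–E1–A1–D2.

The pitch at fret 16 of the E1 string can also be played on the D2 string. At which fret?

6

E1 at fret 16 is E1 + 16 semitones = G#2.
The open D2 string is 10 semitones above the open E1, so the same pitch on the D2 string lies at fret 16 − 10 = 6.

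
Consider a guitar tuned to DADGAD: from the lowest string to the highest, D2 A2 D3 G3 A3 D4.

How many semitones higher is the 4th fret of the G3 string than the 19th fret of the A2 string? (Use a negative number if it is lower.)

G3 at fret 4 → B3 (MIDI 59); A2 at fret 19 → E4 (MIDI 64).
59 − 64 = -5, so the two pitches are 5 semitones apart.

-5 semitones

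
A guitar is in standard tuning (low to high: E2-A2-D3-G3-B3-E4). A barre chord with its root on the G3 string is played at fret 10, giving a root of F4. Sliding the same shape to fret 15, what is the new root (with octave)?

A♯4

Moving from fret 10 to fret 15 shifts the root by 5 semitones.
F4 up 5 semitones is A♯4.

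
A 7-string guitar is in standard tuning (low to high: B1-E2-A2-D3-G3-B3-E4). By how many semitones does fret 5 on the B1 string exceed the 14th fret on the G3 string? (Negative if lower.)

-29 semitones

B1 at fret 5 → E2 (MIDI 40); G3 at fret 14 → A4 (MIDI 69).
40 − 69 = -29, so the two pitches are 29 semitones apart.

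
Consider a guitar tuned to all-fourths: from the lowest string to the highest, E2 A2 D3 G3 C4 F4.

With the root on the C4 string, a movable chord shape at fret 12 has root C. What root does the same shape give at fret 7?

G

Moving from fret 12 to fret 7 shifts the root by -5 semitones.
C down 5 semitones is G.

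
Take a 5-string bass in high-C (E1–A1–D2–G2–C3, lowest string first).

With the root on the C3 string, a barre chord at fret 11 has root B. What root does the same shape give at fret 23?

B

Moving from fret 11 to fret 23 shifts the root by 12 semitones.
B up 12 semitones is B.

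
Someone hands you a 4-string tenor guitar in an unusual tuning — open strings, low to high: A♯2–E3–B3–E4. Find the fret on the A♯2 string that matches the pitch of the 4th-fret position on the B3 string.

B3 at fret 4 is B3 + 4 semitones = D♯4.
The open A♯2 string is 13 semitones below the open B3, so the same pitch on the A♯2 string lies at fret 4 + 13 = 17.

17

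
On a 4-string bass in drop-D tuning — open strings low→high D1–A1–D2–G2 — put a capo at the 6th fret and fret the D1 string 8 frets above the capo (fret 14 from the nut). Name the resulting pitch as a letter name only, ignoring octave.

The capo raises the open D1 by 6 semitones to G#1; fretting 8 more gives D1 + 6 + 8 = D1 + 14 semitones, landing on E.

E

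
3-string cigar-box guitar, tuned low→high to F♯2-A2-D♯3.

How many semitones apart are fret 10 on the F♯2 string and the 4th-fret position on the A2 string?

3 semitones

F♯2 at fret 10 → E3 (MIDI 52); A2 at fret 4 → C♯3 (MIDI 49).
52 − 49 = 3, so the two pitches are 3 semitones apart, with E3 the higher.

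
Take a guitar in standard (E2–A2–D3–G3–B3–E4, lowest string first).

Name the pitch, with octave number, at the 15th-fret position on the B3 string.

D5

Each fret is one semitone, so B3 + 15 = D5.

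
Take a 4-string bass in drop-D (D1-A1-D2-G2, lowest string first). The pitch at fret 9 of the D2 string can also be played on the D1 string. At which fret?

21

Fret 9 on D2 is MIDI 38 + 9 = 47 (B2). On the D1 string (open MIDI 26), that pitch is 47 − 26 = fret 21.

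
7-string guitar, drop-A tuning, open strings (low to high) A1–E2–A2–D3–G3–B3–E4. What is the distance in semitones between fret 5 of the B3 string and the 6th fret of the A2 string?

13 semitones

B3 at fret 5 → E4 (MIDI 64); A2 at fret 6 → D#3 (MIDI 51).
64 − 51 = 13, so the two pitches are 13 semitones apart, with E4 the higher.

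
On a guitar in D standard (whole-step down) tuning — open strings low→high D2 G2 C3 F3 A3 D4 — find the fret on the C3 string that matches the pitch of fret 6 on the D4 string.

D4 at fret 6 is D4 + 6 semitones = G#4.
The open C3 string is 14 semitones below the open D4, so the same pitch on the C3 string lies at fret 6 + 14 = 20.

20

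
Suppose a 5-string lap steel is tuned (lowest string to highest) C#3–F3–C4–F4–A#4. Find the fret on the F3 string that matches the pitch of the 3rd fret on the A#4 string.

20

Fret 3 on A#4 is MIDI 70 + 3 = 73 (C#5). On the F3 string (open MIDI 53), that pitch is 73 − 53 = fret 20.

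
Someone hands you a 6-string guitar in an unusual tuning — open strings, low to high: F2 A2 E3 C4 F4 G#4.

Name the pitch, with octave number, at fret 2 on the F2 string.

G2

F2 is MIDI 41. Adding 2 gives 43, which is G2.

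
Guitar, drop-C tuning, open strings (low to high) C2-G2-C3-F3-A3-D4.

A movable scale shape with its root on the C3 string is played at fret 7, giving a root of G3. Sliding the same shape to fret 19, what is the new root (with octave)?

Moving from fret 7 to fret 19 shifts the root by 12 semitones.
G3 up 12 semitones is G4.

G4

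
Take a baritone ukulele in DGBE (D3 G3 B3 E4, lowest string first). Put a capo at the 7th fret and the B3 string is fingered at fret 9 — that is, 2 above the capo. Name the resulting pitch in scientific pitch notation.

G#4

The capo raises the open B3 by 7 semitones to F#4; fretting 2 more gives B3 + 7 + 2 = B3 + 9 semitones = G#4.
(Also written Ab.)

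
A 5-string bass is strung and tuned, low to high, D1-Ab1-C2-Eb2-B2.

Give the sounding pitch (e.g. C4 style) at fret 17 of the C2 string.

F3

The open C2 string plus 17 semitones: C–Db–D–Eb–…–Eb–E–F.
The walk passes from B into C once, so the octave number goes from 2 to 3.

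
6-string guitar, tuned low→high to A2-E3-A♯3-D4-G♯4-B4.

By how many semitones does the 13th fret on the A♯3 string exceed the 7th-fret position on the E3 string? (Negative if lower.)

12 semitones

A♯3 at fret 13 → B4 (MIDI 71); E3 at fret 7 → B3 (MIDI 59).
71 − 59 = 12, so the two pitches are 12 semitones apart.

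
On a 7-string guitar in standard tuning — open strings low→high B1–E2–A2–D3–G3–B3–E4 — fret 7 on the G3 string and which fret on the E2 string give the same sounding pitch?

Fret 7 on G3 is MIDI 55 + 7 = 62 (D4). On the E2 string (open MIDI 40), that pitch is 62 − 40 = fret 22.

22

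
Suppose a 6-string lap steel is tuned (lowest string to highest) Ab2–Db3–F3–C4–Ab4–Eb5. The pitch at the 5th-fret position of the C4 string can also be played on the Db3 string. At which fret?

Fret 5 on C4 is MIDI 60 + 5 = 65 (F4). On the Db3 string (open MIDI 49), that pitch is 65 − 49 = fret 16.

16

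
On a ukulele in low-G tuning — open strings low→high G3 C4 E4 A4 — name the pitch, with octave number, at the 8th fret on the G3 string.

D♯4

The open G3 string plus 8 semitones: G–G#–A–A#–B–C–C#–D–D#.
The walk passes from B into C once, so the octave number goes from 3 to 4.
(Equivalently spelled E♭4.)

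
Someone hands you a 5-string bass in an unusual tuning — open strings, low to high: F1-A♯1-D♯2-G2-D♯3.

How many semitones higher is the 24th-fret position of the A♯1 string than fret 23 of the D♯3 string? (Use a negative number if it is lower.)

A♯1 at fret 24 → A♯3 (MIDI 58); D♯3 at fret 23 → D5 (MIDI 74).
58 − 74 = -16, so the two pitches are 16 semitones apart.

-16 semitones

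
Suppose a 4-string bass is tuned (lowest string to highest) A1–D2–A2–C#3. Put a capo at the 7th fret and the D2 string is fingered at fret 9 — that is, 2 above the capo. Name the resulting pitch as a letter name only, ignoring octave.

B

The capo raises the open D2 by 7 semitones to A2; fretting 2 more gives D2 + 7 + 2 = D2 + 9 semitones, landing on B.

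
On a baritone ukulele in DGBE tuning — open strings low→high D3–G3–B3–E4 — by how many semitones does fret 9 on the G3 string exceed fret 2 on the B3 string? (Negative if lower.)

G3 at fret 9 → E4 (MIDI 64); B3 at fret 2 → C#4 (MIDI 61).
64 − 61 = 3, so the two pitches are 3 semitones apart.

3 semitones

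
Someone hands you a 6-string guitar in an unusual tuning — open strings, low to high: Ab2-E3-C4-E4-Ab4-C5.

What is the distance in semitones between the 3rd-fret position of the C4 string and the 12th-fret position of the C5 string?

21 semitones

C4 at fret 3 → Eb4 (MIDI 63); C5 at fret 12 → C6 (MIDI 84).
63 − 84 = -21, so the two pitches are 21 semitones apart, with C6 the higher.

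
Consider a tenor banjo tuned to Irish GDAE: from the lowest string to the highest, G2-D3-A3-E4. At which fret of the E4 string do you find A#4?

A#4 is 6 semitones above the open E4 (E–F–F#–G–G#–A–A#), so it sits at fret 6.

6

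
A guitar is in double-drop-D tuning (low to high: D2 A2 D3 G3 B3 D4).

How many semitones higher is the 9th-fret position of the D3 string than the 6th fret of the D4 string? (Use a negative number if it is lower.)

D3 at fret 9 → B3 (MIDI 59); D4 at fret 6 → G#4 (MIDI 68).
59 − 68 = -9, so the two pitches are 9 semitones apart.

-9 semitones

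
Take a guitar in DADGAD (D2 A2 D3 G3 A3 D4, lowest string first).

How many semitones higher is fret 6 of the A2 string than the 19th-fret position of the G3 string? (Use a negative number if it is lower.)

-23 semitones

A2 at fret 6 → D#3 (MIDI 51); G3 at fret 19 → D5 (MIDI 74).
51 − 74 = -23, so the two pitches are 23 semitones apart.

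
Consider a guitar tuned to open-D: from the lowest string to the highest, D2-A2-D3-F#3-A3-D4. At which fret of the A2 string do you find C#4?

C#4 is 16 semitones above the open A2 (A–A#–B–C–…–B–C–C#), so it sits at fret 16.

16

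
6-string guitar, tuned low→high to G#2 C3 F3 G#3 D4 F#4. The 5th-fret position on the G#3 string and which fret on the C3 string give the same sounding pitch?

Fret 5 on G#3 is MIDI 56 + 5 = 61 (C#4). On the C3 string (open MIDI 48), that pitch is 61 − 48 = fret 13.

13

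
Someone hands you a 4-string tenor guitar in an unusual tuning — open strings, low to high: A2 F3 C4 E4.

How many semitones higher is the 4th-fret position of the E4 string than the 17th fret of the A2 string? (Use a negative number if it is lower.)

6 semitones

E4 at fret 4 → G#4 (MIDI 68); A2 at fret 17 → D4 (MIDI 62).
68 − 62 = 6, so the two pitches are 6 semitones apart.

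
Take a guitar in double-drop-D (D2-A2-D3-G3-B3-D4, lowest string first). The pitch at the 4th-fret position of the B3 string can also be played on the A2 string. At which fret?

Fret 4 on B3 is MIDI 59 + 4 = 63 (D#4). On the A2 string (open MIDI 45), that pitch is 63 − 45 = fret 18.

18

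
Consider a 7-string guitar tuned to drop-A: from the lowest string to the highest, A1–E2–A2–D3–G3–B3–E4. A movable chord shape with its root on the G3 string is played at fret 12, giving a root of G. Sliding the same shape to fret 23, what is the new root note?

F#

Moving from fret 12 to fret 23 shifts the root by 11 semitones.
G up 11 semitones is F#.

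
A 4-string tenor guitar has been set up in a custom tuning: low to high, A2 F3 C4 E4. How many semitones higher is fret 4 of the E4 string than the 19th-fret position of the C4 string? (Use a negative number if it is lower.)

-11 semitones

E4 at fret 4 → G#4 (MIDI 68); C4 at fret 19 → G5 (MIDI 79).
68 − 79 = -11, so the two pitches are 11 semitones apart.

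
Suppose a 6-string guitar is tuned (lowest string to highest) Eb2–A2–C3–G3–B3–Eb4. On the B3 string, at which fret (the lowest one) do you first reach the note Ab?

9

From B3, count semitones up the chromatic scale until reaching Ab: B–C–Db–D–Eb–E–F–Gb–G–Ab — 9 steps.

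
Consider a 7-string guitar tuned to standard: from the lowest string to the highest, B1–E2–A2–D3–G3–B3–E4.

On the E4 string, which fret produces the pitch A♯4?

A♯4 is 6 semitones above the open E4 (E–F–F#–G–G#–A–A#), so it sits at fret 6.

6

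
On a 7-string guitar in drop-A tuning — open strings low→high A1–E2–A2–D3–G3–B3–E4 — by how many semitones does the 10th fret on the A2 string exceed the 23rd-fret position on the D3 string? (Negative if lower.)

-18 semitones

A2 at fret 10 → G3 (MIDI 55); D3 at fret 23 → C♯5 (MIDI 73).
55 − 73 = -18, so the two pitches are 18 semitones apart.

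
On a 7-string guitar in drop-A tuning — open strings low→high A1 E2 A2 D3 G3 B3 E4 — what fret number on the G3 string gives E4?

E4 is 9 semitones above the open G3 (G–G#–A–A#–B–C–C#–D–D#–E), so it sits at fret 9.

9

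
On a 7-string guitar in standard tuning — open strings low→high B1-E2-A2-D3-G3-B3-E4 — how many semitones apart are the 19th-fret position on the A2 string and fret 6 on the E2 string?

18 semitones

A2 at fret 19 → E4 (MIDI 64); E2 at fret 6 → A#2 (MIDI 46).
64 − 46 = 18, so the two pitches are 18 semitones apart, with E4 the higher.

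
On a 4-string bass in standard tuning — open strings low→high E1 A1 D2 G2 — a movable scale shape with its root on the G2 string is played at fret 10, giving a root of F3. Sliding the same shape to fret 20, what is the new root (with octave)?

D#4

Moving from fret 10 to fret 20 shifts the root by 10 semitones.
F3 up 10 semitones is D#4.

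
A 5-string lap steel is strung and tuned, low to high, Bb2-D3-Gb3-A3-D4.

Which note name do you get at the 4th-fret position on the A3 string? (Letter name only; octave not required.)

A3 is MIDI 57. Adding 4 gives 61; 61 mod 12 = 1, i.e. Db.
(Equivalently spelled C#.)

Db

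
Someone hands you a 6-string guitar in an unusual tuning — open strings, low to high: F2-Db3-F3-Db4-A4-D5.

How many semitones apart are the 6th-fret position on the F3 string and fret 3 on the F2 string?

15 semitones

F3 at fret 6 → B3 (MIDI 59); F2 at fret 3 → Ab2 (MIDI 44).
59 − 44 = 15, so the two pitches are 15 semitones apart, with B3 the higher.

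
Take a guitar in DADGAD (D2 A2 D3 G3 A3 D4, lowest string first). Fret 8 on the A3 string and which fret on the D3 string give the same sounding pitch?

Fret 8 on A3 is MIDI 57 + 8 = 65 (F4). On the D3 string (open MIDI 50), that pitch is 65 − 50 = fret 15.

15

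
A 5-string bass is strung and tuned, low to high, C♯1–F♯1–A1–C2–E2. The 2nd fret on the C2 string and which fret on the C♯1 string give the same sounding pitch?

Fret 2 on C2 is MIDI 36 + 2 = 38 (D2). On the C♯1 string (open MIDI 25), that pitch is 38 − 25 = fret 13.

13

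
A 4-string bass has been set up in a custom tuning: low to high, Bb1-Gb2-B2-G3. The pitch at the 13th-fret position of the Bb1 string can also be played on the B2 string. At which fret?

0

Bb1 at fret 13 is Bb1 + 13 semitones = B2.
The open B2 string is 13 semitones above the open Bb1, so the same pitch on the B2 string lies at fret 13 − 13 = 0.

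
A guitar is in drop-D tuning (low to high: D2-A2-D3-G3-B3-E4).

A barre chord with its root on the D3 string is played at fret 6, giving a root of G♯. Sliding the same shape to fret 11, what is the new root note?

Moving from fret 6 to fret 11 shifts the root by 5 semitones.
G♯ up 5 semitones is C♯.

C♯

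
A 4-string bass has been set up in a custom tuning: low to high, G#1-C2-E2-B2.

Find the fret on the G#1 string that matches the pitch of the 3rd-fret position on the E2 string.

E2 at fret 3 is E2 + 3 semitones = G2.
The open G#1 string is 8 semitones below the open E2, so the same pitch on the G#1 string lies at fret 3 + 8 = 11.

11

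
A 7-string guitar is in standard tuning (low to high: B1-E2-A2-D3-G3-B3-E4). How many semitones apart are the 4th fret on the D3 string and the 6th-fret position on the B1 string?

D3 at fret 4 → F#3 (MIDI 54); B1 at fret 6 → F2 (MIDI 41).
54 − 41 = 13, so the two pitches are 13 semitones apart, with F#3 the higher.

13 semitones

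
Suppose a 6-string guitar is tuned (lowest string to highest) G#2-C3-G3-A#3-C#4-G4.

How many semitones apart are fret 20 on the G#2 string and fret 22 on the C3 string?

6 semitones

G#2 at fret 20 → E4 (MIDI 64); C3 at fret 22 → A#4 (MIDI 70).
64 − 70 = -6, so the two pitches are 6 semitones apart, with A#4 the higher.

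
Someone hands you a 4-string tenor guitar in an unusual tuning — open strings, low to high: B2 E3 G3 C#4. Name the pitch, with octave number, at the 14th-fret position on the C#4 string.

D#5

Each fret is one semitone, so C#4 + 14 = D#5.
(Equivalently spelled Eb5.)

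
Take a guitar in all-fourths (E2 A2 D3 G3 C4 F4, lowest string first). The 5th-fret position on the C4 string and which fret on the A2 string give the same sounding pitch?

20

Fret 5 on C4 is MIDI 60 + 5 = 65 (F4). On the A2 string (open MIDI 45), that pitch is 65 − 45 = fret 20.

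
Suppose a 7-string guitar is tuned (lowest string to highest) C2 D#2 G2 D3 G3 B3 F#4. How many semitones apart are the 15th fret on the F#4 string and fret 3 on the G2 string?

F#4 at fret 15 → A5 (MIDI 81); G2 at fret 3 → A#2 (MIDI 46).
81 − 46 = 35, so the two pitches are 35 semitones apart, with A5 the higher.

35 semitones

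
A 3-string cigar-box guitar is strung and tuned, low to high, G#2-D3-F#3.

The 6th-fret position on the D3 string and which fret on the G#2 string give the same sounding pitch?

Fret 6 on D3 is MIDI 50 + 6 = 56 (G#3). On the G#2 string (open MIDI 44), that pitch is 56 − 44 = fret 12.

12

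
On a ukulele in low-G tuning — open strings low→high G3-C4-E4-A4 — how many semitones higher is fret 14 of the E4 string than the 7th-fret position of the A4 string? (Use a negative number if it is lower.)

E4 at fret 14 → F#5 (MIDI 78); A4 at fret 7 → E5 (MIDI 76).
78 − 76 = 2, so the two pitches are 2 semitones apart.

2 semitones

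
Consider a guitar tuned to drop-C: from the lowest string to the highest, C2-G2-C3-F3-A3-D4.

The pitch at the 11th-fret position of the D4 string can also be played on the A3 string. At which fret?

16

D4 at fret 11 is D4 + 11 semitones = C#5.
The open A3 string is 5 semitones below the open D4, so the same pitch on the A3 string lies at fret 11 + 5 = 16.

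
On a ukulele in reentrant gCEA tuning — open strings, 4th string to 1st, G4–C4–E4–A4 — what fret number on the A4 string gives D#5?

D#5 is 6 semitones above the open A4 (A–A#–B–C–C#–D–D#), so it sits at fret 6.

6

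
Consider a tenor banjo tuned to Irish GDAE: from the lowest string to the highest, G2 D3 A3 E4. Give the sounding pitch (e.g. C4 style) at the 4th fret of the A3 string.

The open A3 string plus 4 semitones: A–A#–B–C–C#.
The walk passes from B into C once, so the octave number goes from 3 to 4.

C#4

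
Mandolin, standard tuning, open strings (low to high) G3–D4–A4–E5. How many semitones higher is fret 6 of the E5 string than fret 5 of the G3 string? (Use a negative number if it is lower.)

22 semitones

E5 at fret 6 → A♯5 (MIDI 82); G3 at fret 5 → C4 (MIDI 60).
82 − 60 = 22, so the two pitches are 22 semitones apart.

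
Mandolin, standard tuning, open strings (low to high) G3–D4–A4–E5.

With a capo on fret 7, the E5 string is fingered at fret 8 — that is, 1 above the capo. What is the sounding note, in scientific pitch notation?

C6

The capo raises the open E5 by 7 semitones to B5; fretting 1 more gives E5 + 7 + 1 = E5 + 8 semitones = C6.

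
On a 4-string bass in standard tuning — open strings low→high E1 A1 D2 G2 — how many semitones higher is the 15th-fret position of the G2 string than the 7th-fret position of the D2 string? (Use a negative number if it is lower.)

13 semitones

G2 at fret 15 → A#3 (MIDI 58); D2 at fret 7 → A2 (MIDI 45).
58 − 45 = 13, so the two pitches are 13 semitones apart.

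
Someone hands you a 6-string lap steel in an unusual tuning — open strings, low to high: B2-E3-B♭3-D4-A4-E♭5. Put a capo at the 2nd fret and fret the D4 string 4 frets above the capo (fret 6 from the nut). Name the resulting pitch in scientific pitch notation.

The capo raises the open D4 by 2 semitones to E4; fretting 4 more gives D4 + 2 + 4 = D4 + 6 semitones = A♭4.

A♭4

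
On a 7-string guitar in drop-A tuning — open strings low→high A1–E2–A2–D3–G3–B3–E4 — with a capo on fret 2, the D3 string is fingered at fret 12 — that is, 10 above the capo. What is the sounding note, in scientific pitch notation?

D4

The capo raises the open D3 by 2 semitones to E3; fretting 10 more gives D3 + 2 + 10 = D3 + 12 semitones = D4.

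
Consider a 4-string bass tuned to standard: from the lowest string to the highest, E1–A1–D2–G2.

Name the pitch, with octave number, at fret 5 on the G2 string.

G2 is MIDI 43. Adding 5 gives 48, which is C3.

C3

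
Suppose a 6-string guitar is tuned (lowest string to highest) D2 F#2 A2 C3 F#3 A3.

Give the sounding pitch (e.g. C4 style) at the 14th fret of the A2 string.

B3

A2 is MIDI 45. Adding 14 gives 59, which is B3.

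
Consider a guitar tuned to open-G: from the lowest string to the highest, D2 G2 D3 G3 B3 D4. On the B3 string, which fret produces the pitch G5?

G5 is 20 semitones above the open B3 (B–C–C#–D–…–F–F#–G), so it sits at fret 20.

20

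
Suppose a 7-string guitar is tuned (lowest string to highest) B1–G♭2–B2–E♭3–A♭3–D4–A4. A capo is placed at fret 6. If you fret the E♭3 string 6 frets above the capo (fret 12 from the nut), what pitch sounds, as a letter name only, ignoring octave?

The capo raises the open E♭3 by 6 semitones to A3; fretting 6 more gives E♭3 + 6 + 6 = E♭3 + 12 semitones, landing on E♭.

E♭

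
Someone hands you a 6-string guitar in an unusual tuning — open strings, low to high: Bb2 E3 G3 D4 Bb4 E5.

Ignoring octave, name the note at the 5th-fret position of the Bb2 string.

Bb2 is MIDI 46. Adding 5 gives 51; 51 mod 12 = 3, i.e. Eb.
(Equivalently spelled D#.)

Eb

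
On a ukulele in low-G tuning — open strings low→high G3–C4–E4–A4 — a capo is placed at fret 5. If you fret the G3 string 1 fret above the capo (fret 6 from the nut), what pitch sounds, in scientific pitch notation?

The capo raises the open G3 by 5 semitones to C4; fretting 1 more gives G3 + 5 + 1 = G3 + 6 semitones = C#4.

C#4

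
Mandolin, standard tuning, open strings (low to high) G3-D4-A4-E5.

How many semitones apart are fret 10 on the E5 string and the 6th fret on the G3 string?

E5 at fret 10 → D6 (MIDI 86); G3 at fret 6 → C#4 (MIDI 61).
86 − 61 = 25, so the two pitches are 25 semitones apart, with D6 the higher.

25 semitones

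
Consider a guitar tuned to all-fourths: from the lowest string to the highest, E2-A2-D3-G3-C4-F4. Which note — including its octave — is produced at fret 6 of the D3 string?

G♯3

D3 is MIDI 50. Adding 6 gives 56, which is G♯3.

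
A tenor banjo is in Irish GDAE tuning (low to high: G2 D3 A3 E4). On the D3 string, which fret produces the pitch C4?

10

C4 is 10 semitones above the open D3 (D–D#–E–F–…–A#–B–C), so it sits at fret 10.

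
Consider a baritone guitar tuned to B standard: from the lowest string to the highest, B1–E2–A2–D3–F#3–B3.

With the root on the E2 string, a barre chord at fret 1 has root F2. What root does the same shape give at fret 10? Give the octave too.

Moving from fret 1 to fret 10 shifts the root by 9 semitones.
F2 up 9 semitones is D3.

D3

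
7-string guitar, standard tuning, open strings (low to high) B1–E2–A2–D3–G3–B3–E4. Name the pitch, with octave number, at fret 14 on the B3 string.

C♯5

Each fret is one semitone, so B3 + 14 = C♯5.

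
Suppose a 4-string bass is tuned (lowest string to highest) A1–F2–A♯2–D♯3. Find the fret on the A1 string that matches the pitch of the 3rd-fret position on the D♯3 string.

21

Fret 3 on D♯3 is MIDI 51 + 3 = 54 (F♯3). On the A1 string (open MIDI 33), that pitch is 54 − 33 = fret 21.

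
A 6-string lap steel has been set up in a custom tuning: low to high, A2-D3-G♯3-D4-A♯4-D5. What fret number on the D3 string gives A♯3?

A♯3 is 8 semitones above the open D3 (D–D#–E–F–F#–G–G#–A–A#), so it sits at fret 8.

8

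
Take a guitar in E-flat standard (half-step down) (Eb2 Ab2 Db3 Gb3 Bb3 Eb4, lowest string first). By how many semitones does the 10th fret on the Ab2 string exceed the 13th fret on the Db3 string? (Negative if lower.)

-8 semitones

Ab2 at fret 10 → Gb3 (MIDI 54); Db3 at fret 13 → D4 (MIDI 62).
54 − 62 = -8, so the two pitches are 8 semitones apart.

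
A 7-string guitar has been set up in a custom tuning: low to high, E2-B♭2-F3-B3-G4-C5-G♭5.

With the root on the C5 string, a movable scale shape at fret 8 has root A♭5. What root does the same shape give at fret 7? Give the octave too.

G5

Moving from fret 8 to fret 7 shifts the root by -1 semitone.
A♭5 down 1 semitone is G5.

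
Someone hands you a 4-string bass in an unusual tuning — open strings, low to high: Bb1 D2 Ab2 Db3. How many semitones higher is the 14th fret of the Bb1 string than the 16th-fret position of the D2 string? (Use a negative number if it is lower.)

-6 semitones

Bb1 at fret 14 → C3 (MIDI 48); D2 at fret 16 → Gb3 (MIDI 54).
48 − 54 = -6, so the two pitches are 6 semitones apart.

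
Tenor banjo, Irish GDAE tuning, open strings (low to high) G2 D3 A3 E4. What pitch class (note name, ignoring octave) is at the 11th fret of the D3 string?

C#

Each fret is one semitone, so D3 + 11 = C#.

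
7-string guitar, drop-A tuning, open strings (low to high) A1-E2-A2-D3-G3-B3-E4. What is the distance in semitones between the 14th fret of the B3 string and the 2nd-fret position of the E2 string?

B3 at fret 14 → C#5 (MIDI 73); E2 at fret 2 → F#2 (MIDI 42).
73 − 42 = 31, so the two pitches are 31 semitones apart, with C#5 the higher.

31 semitones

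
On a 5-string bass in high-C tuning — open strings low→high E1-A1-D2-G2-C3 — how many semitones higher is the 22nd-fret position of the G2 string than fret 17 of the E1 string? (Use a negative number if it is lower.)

20 semitones

G2 at fret 22 → F4 (MIDI 65); E1 at fret 17 → A2 (MIDI 45).
65 − 45 = 20, so the two pitches are 20 semitones apart.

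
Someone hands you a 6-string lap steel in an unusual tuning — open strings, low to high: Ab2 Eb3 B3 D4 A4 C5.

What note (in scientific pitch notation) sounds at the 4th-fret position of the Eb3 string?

G3

Eb3 is MIDI 51. Adding 4 gives 55, which is G3.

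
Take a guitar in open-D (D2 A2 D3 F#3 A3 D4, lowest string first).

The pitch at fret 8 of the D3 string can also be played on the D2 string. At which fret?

20

D3 at fret 8 is D3 + 8 semitones = A#3.
The open D2 string is 12 semitones below the open D3, so the same pitch on the D2 string lies at fret 8 + 12 = 20.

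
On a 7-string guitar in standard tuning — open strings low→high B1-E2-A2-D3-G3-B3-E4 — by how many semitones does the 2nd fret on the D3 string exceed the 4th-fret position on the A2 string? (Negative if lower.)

D3 at fret 2 → E3 (MIDI 52); A2 at fret 4 → C#3 (MIDI 49).
52 − 49 = 3, so the two pitches are 3 semitones apart.

3 semitones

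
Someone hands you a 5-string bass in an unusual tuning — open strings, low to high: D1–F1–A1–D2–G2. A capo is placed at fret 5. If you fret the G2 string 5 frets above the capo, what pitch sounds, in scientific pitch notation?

The capo raises the open G2 by 5 semitones to C3; fretting 5 more gives G2 + 5 + 5 = G2 + 10 semitones = F3.

F3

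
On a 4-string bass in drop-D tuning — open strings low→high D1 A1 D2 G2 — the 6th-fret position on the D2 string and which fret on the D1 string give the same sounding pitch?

Fret 6 on D2 is MIDI 38 + 6 = 44 (G#2). On the D1 string (open MIDI 26), that pitch is 44 − 26 = fret 18.

18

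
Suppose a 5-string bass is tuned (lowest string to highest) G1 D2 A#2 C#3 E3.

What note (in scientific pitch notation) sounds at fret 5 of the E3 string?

A3

The open E3 string plus 5 semitones: E–F–F#–G–G#–A.
No B→C boundary is crossed, so the octave stays at 3.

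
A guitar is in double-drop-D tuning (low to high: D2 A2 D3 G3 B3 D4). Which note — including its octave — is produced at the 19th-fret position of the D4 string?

A5

The open D4 string plus 19 semitones: D–D#–E–F–…–G–G#–A.
The walk passes from B into C once, so the octave number goes from 4 to 5.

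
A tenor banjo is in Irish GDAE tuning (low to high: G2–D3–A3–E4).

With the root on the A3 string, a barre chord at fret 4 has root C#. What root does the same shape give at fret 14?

Moving from fret 4 to fret 14 shifts the root by 10 semitones.
C# up 10 semitones is B.

B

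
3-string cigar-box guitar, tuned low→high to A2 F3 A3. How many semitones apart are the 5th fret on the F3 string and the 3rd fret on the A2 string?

F3 at fret 5 → A#3 (MIDI 58); A2 at fret 3 → C3 (MIDI 48).
58 − 48 = 10, so the two pitches are 10 semitones apart, with A#3 the higher.

10 semitones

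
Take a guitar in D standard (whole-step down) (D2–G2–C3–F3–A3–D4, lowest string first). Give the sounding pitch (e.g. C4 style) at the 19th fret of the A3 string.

Each fret is one semitone, so A3 + 19 = E5.

E5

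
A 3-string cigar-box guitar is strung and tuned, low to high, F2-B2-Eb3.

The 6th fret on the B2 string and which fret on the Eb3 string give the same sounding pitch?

Fret 6 on B2 is MIDI 47 + 6 = 53 (F3). On the Eb3 string (open MIDI 51), that pitch is 53 − 51 = fret 2.

2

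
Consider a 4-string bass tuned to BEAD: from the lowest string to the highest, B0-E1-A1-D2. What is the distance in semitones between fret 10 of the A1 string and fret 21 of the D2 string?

A1 at fret 10 → G2 (MIDI 43); D2 at fret 21 → B3 (MIDI 59).
43 − 59 = -16, so the two pitches are 16 semitones apart, with B3 the higher.

16 semitones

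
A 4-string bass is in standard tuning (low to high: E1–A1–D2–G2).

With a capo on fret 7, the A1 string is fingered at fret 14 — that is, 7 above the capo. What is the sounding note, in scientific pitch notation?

The capo raises the open A1 by 7 semitones to E2; fretting 7 more gives A1 + 7 + 7 = A1 + 14 semitones = B2.

B2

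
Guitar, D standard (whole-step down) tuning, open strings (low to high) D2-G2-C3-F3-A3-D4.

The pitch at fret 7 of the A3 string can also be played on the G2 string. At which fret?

Fret 7 on A3 is MIDI 57 + 7 = 64 (E4). On the G2 string (open MIDI 43), that pitch is 64 − 43 = fret 21.

21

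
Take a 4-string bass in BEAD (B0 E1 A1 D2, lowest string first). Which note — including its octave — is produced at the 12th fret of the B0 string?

B1

B0 is MIDI 23. Adding 12 gives 35, which is B1.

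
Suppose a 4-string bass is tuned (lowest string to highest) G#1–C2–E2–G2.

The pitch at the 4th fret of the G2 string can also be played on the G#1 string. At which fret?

Fret 4 on G2 is MIDI 43 + 4 = 47 (B2). On the G#1 string (open MIDI 32), that pitch is 47 − 32 = fret 15.

15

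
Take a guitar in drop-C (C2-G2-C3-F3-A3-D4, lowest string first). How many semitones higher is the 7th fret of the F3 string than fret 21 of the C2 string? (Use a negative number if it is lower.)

3 semitones

F3 at fret 7 → C4 (MIDI 60); C2 at fret 21 → A3 (MIDI 57).
60 − 57 = 3, so the two pitches are 3 semitones apart.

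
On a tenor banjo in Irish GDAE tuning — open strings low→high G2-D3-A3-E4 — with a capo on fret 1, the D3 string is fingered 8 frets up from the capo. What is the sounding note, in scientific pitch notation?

B3

The capo raises the open D3 by 1 semitone to D#3; fretting 8 more gives D3 + 1 + 8 = D3 + 9 semitones = B3.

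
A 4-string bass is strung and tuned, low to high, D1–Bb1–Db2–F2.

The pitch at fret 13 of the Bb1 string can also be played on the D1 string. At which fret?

21

Bb1 at fret 13 is Bb1 + 13 semitones = B2.
The open D1 string is 8 semitones below the open Bb1, so the same pitch on the D1 string lies at fret 13 + 8 = 21.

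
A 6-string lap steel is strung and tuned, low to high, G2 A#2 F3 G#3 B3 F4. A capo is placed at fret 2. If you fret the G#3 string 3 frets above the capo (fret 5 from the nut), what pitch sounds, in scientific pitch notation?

C#4

The capo raises the open G#3 by 2 semitones to A#3; fretting 3 more gives G#3 + 2 + 3 = G#3 + 5 semitones = C#4.
(Also written Db.)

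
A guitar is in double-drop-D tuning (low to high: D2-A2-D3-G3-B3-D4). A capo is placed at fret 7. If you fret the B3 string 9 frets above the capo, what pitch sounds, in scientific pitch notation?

The capo raises the open B3 by 7 semitones to F♯4; fretting 9 more gives B3 + 7 + 9 = B3 + 16 semitones = D♯5.

D♯5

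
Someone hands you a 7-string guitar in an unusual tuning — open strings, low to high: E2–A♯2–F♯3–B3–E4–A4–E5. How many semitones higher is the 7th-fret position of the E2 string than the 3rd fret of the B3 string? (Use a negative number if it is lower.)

-15 semitones

E2 at fret 7 → B2 (MIDI 47); B3 at fret 3 → D4 (MIDI 62).
47 − 62 = -15, so the two pitches are 15 semitones apart.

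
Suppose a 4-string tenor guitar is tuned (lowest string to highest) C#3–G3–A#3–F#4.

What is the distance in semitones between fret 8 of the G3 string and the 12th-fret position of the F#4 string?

15 semitones

G3 at fret 8 → D#4 (MIDI 63); F#4 at fret 12 → F#5 (MIDI 78).
63 − 78 = -15, so the two pitches are 15 semitones apart, with F#5 the higher.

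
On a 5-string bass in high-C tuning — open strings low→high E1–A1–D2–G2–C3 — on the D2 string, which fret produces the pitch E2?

2

E2 is 2 semitones above the open D2 (D–D#–E), so it sits at fret 2.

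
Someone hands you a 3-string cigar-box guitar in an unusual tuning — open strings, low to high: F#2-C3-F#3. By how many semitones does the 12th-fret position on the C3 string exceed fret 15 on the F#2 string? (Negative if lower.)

C3 at fret 12 → C4 (MIDI 60); F#2 at fret 15 → A3 (MIDI 57).
60 − 57 = 3, so the two pitches are 3 semitones apart.

3 semitones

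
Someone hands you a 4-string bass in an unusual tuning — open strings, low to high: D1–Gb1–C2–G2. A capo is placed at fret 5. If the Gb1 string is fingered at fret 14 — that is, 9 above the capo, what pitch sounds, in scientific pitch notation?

Ab2

The capo raises the open Gb1 by 5 semitones to B1; fretting 9 more gives Gb1 + 5 + 9 = Gb1 + 14 semitones = Ab2.
(Also written G#.)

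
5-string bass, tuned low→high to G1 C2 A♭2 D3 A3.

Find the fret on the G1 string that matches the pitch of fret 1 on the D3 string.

D3 at fret 1 is D3 + 1 semitone = E♭3.
The open G1 string is 19 semitones below the open D3, so the same pitch on the G1 string lies at fret 1 + 19 = 20.

20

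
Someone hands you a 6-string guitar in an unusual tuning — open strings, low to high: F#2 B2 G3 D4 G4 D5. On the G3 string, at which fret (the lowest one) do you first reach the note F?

10

From G3, count semitones up the chromatic scale until reaching F: G–G#–A–A#–…–D#–E–F — 10 steps.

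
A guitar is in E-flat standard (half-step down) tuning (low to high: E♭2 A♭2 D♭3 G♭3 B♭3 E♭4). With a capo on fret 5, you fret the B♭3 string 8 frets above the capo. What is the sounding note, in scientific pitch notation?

The capo raises the open B♭3 by 5 semitones to E♭4; fretting 8 more gives B♭3 + 5 + 8 = B♭3 + 13 semitones = B4.

B4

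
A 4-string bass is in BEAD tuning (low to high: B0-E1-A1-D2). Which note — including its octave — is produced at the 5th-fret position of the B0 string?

Each fret is one semitone, so B0 + 5 = E1.

E1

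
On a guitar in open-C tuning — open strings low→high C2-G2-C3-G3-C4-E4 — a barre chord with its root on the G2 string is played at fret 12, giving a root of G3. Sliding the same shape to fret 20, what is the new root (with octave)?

D♯4

Moving from fret 12 to fret 20 shifts the root by 8 semitones.
G3 up 8 semitones is D♯4.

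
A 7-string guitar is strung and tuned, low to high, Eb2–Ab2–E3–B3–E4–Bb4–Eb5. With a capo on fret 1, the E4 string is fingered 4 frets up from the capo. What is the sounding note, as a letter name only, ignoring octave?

A

The capo raises the open E4 by 1 semitone to F4; fretting 4 more gives E4 + 1 + 4 = E4 + 5 semitones, landing on A.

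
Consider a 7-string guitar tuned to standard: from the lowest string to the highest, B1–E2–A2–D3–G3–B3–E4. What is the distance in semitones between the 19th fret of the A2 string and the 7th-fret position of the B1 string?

A2 at fret 19 → E4 (MIDI 64); B1 at fret 7 → F#2 (MIDI 42).
64 − 42 = 22, so the two pitches are 22 semitones apart, with E4 the higher.

22 semitones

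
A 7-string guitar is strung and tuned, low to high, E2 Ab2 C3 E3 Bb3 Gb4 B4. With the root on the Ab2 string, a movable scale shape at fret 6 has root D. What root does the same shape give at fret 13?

A

Moving from fret 6 to fret 13 shifts the root by 7 semitones.
D up 7 semitones is A.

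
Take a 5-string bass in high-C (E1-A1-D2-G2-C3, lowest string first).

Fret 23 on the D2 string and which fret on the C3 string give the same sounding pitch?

Fret 23 on D2 is MIDI 38 + 23 = 61 (C♯4). On the C3 string (open MIDI 48), that pitch is 61 − 48 = fret 13.

13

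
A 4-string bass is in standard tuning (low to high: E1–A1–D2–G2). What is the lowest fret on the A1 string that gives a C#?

From A1, count semitones up the chromatic scale until reaching C#: A–A#–B–C–C# — 4 steps.

4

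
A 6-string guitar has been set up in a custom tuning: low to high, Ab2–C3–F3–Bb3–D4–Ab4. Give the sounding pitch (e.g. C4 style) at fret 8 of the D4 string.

The open D4 string plus 8 semitones: D–Eb–E–F–Gb–G–Ab–A–Bb.
No B→C boundary is crossed, so the octave stays at 4.
(Equivalently spelled A#4.)

Bb4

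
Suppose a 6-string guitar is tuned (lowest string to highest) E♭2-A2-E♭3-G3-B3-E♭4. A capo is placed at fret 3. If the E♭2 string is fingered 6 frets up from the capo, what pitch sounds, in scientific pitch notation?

The capo raises the open E♭2 by 3 semitones to G♭2; fretting 6 more gives E♭2 + 3 + 6 = E♭2 + 9 semitones = C3.

C3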